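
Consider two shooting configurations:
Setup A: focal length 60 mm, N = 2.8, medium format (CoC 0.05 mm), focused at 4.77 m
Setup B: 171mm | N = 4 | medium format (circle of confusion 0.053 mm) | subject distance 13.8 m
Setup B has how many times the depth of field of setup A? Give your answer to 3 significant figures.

1.52

Setup A: H = 60²/(2.8×0.05) + 60 ≈ 25774.3 mm; DoF = Df − Dn = 5839.6 − 4031.6 ≈ 1808.0 mm.
Setup B: H = 171²/(4×0.053) + 171 ≈ 138100.2 mm; DoF = Df − Dn = 15313.1 − 12559.0 ≈ 2754.1 mm.
Ratio = 2754.1 / 1808.0 ≈ 1.52.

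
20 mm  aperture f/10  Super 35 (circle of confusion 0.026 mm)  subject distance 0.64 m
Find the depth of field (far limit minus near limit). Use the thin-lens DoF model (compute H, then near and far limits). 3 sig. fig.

0.616 m

Hyperfocal distance H = f²/(N·c) + f = 20²/(10 × 0.026) + 20 = 400/0.26 + 20 ≈ 1558.5 mm ≈ 1.558 m.
Near limit Dn = s·(H − f)/(H + s − 2f) = 640 × (1558.5 − 20) / (1558.5 + 640 − 2 × 20) = 640 × 1538.5 / 2158.5 ≈ 456.17 mm.
Far limit Df = s·(H − f)/(H − s) = 640 × (1558.5 − 20) / (1558.5 − 640) = 640 × 1538.5 / 918.5 ≈ 1072.03 mm.
Depth of field = Df − Dn = 1072.03 − 456.17 ≈ 615.86 mm ≈ 0.616 m.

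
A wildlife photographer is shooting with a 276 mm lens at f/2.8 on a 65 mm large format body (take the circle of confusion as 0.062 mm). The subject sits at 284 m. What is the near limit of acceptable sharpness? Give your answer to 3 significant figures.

Hyperfocal distance H = f²/(N·c) + f = 276²/(2.8 × 0.062) + 276 = 76176/0.1736 + 276 ≈ 439077.8 mm ≈ 439.1 m.
Near limit Dn = s·(H − f)/(H + s − 2f) = 284000 × (439077.8 − 276) / (439077.8 + 284000 − 2 × 276) = 284000 × 438801.8 / 722525.8 ≈ 172478 mm ≈ 172 m.

172 m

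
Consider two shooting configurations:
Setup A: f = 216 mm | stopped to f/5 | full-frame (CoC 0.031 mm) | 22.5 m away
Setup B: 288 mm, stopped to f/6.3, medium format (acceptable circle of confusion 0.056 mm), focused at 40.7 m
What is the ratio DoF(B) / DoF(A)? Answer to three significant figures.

4.30

Setup A: H = 216²/(5×0.031) + 216 ≈ 301222.5 mm; DoF = Df − Dn = 24298.9 − 20949.1 ≈ 3349.8 mm.
Setup B: H = 288²/(6.3×0.056) + 288 ≈ 235390.0 mm; DoF = Df − Dn = 49148 − 34730 ≈ 14418 mm.
Ratio = 14418 / 3349.8 ≈ 4.30.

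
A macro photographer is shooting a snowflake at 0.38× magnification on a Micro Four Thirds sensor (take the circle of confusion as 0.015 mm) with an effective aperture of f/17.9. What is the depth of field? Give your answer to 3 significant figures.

3.72 mm

At magnification m, DoF ≈ 2·N_eff·c/m² = 2 × 17.9 × 0.015 / 0.38² = 0.537 / 0.1444 ≈ 3.72 mm.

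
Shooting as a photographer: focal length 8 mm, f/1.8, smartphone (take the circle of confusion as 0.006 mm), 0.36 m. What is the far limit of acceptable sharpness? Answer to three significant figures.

383 mm

Hyperfocal distance H = f²/(N·c) + f = 8²/(1.8 × 0.006) + 8 = 64/0.0108 + 8 ≈ 5933.9 mm ≈ 5.934 m.
Far limit Df = s·(H − f)/(H − s) = 360 × (5933.9 − 8) / (5933.9 − 360) = 360 × 5925.9 / 5573.9 ≈ 382.73 mm.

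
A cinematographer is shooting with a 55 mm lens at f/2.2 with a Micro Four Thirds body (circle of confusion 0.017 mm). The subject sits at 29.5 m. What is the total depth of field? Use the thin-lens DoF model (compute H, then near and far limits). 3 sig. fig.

24.8 m

Hyperfocal distance H = f²/(N·c) + f = 55²/(2.2 × 0.017) + 55 = 3025/0.0374 + 55 ≈ 80937.4 mm ≈ 80.94 m.
Near limit Dn = s·(H − f)/(H + s − 2f) = 29500 × (80937.4 − 55) / (80937.4 + 29500 − 2 × 55) = 29500 × 80882.4 / 110327.4 ≈ 21627 mm.
Far limit Df = s·(H − f)/(H − s) = 29500 × (80937.4 − 55) / (80937.4 − 29500) = 29500 × 80882.4 / 51437.4 ≈ 46387 mm.
Depth of field = Df − Dn = 46387 − 21627 ≈ 24760 mm ≈ 24.8 m.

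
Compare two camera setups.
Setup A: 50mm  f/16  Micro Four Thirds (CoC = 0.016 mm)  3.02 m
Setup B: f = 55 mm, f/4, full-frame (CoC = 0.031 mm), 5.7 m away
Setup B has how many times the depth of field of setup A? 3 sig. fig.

1.38

Setup A: H = 50²/(16×0.016) + 50 ≈ 9815.6 mm; DoF = Df − Dn = 4339.9 − 2315.7 ≈ 2024.2 mm.
Setup B: H = 55²/(4×0.031) + 55 ≈ 24450.2 mm; DoF = Df − Dn = 7416.1 − 4628.9 ≈ 2787.2 mm.
Ratio = 2787.2 / 2024.2 ≈ 1.38.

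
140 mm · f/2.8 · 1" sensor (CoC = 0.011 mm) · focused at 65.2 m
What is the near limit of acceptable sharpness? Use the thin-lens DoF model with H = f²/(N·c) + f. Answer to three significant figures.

Hyperfocal distance H = f²/(N·c) + f = 140²/(2.8 × 0.011) + 140 = 19600/0.0308 + 140 ≈ 636503.6 mm ≈ 636.5 m.
Near limit Dn = s·(H − f)/(H + s − 2f) = 65200 × (636503.6 − 140) / (636503.6 + 65200 − 2 × 140) = 65200 × 636363.6 / 701423.6 ≈ 59152 mm ≈ 59.2 m.

59.2 m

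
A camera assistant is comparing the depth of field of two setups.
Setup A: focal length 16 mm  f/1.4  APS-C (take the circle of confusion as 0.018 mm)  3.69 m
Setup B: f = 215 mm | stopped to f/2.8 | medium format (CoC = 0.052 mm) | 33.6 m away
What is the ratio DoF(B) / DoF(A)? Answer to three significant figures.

2.33

Setup A: H = 16²/(1.4×0.018) + 16 ≈ 10174.7 mm; DoF = Df − Dn = 5780.6 − 2709.9 ≈ 3070.7 mm.
Setup B: H = 215²/(2.8×0.052) + 215 ≈ 317694.4 mm; DoF = Df − Dn = 37548.5 − 30402.9 ≈ 7145.6 mm.
Ratio = 7145.6 / 3070.7 ≈ 2.33.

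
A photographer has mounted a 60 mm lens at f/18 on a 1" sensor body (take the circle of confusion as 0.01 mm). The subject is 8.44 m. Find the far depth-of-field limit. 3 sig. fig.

Hyperfocal distance H = f²/(N·c) + f = 60²/(18 × 0.01) + 60 = 3600/0.18 + 60 ≈ 20060.0 mm ≈ 20.06 m.
Far limit Df = s·(H − f)/(H − s) = 8440 × (20060.0 − 60) / (20060.0 − 8440) = 8440 × 20000.0 / 11620.0 ≈ 14527 mm ≈ 14.5 m.

14.5 m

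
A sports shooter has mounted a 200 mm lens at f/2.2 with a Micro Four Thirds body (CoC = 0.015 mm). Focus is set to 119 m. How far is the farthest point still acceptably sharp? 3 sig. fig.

132 m

Hyperfocal distance H = f²/(N·c) + f = 200²/(2.2 × 0.015) + 200 = 40000/0.033 + 200 ≈ 1212321.2 mm ≈ 1212 m.
Far limit Df = s·(H − f)/(H − s) = 119000 × (1212321.2 − 200) / (1212321.2 − 119000) = 119000 × 1212121.2 / 1093321.2 ≈ 131931 mm ≈ 132 m.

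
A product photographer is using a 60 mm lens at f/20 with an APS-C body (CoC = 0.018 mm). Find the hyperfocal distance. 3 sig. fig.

Hyperfocal distance H = f²/(N·c) + f = 60²/(20 × 0.018) + 60 = 3600/0.36 + 60 ≈ 10060.0 mm ≈ 10.1 m.

10.1 m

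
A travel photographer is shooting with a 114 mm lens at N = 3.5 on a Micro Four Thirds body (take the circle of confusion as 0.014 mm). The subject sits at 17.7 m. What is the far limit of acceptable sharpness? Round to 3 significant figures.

Hyperfocal distance H = f²/(N·c) + f = 114²/(3.5 × 0.014) + 114 = 12996/0.049 + 114 ≈ 265338.5 mm ≈ 265.3 m.
Far limit Df = s·(H − f)/(H − s) = 17700 × (265338.5 − 114) / (265338.5 − 17700) = 17700 × 265224.5 / 247638.5 ≈ 18957 mm ≈ 19.0 m.

19.0 m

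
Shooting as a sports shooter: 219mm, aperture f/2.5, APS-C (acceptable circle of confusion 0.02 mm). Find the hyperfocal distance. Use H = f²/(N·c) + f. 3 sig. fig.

959 m

Hyperfocal distance H = f²/(N·c) + f = 219²/(2.5 × 0.02) + 219 = 47961/0.05 + 219 ≈ 959439.0 mm ≈ 959 m.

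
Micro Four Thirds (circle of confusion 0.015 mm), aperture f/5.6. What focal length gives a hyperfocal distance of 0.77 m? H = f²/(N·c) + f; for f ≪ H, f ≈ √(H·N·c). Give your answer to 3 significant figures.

8.00 mm

From H = f²/(N·c) + f, with f ≪ H: f ≈ √(H·N·c) = √(770 × 5.6 × 0.015) = √64.680 ≈ 8.042 mm.
Exact: f² + N·c·f − N·c·H = 0 ⇒ f = (−N·c + √((N·c)² + 4·N·c·H))/2 = (−0.084 + √258.73)/2 ≈ 8.0005 mm ≈ 8.00 mm.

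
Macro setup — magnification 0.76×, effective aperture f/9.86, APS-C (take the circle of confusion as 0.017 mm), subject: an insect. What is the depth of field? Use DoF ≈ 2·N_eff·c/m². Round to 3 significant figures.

0.580 mm

At magnification m, DoF ≈ 2·N_eff·c/m² = 2 × 9.86 × 0.017 / 0.76² = 0.3352 / 0.5776 ≈ 0.58 mm.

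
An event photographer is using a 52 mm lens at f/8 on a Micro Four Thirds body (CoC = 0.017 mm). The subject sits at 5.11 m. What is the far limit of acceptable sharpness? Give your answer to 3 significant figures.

6.85 m

Hyperfocal distance H = f²/(N·c) + f = 52²/(8 × 0.017) + 52 = 2704/0.136 + 52 ≈ 19934.4 mm ≈ 19.93 m.
Far limit Df = s·(H − f)/(H − s) = 5110 × (19934.4 − 52) / (19934.4 − 5110) = 5110 × 19882.4 / 14824.4 ≈ 6853.5 mm ≈ 6.85 m.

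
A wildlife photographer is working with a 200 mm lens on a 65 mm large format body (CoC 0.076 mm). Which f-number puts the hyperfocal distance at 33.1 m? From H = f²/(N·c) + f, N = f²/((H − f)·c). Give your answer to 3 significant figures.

f/16

Rearrange H = f²/(N·c) + f for N: N = f² / ((H − f)·c).
N = 200² / ((33100 − 200) × 0.076) = 40000 / 2500 ≈ 16.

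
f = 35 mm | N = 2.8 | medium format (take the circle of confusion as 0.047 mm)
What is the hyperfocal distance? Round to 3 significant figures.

Hyperfocal distance H = f²/(N·c) + f = 35²/(2.8 × 0.047) + 35 = 1225/0.1316 + 35 ≈ 9343.5 mm ≈ 9.34 m.

9.34 m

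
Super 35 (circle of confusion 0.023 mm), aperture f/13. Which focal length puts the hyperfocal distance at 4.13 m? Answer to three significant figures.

35.0 mm

From H = f²/(N·c) + f, with f ≪ H: f ≈ √(H·N·c) = √(4130 × 13 × 0.023) = √1234.9 ≈ 35.14 mm.
Exact: f² + N·c·f − N·c·H = 0 ⇒ f = (−N·c + √((N·c)² + 4·N·c·H))/2 = (−0.299 + √4939.6)/2 ≈ 34.992 mm ≈ 35.0 mm.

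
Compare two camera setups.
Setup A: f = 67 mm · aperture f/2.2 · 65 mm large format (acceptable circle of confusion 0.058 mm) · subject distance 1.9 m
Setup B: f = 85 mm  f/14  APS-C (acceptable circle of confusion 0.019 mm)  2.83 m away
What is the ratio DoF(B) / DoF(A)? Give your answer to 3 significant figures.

Setup A: H = 67²/(2.2×0.058) + 67 ≈ 35247.3 mm; DoF = Df − Dn = 2004.44 − 1805.91 ≈ 198.53 mm.
Setup B: H = 85²/(14×0.019) + 85 ≈ 27246.7 mm; DoF = Df − Dn = 3148.16 − 2570.25 ≈ 577.91 mm.
Ratio = 577.91 / 198.53 ≈ 2.91.

2.91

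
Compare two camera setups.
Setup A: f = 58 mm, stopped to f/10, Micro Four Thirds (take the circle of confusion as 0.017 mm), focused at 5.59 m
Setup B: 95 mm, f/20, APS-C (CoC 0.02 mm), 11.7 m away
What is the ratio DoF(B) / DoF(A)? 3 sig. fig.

4.83

Setup A: H = 58²/(10×0.017) + 58 ≈ 19846.2 mm; DoF = Df − Dn = 7759.1 − 4368.7 ≈ 3390.4 mm.
Setup B: H = 95²/(20×0.02) + 95 ≈ 22657.5 mm; DoF = Df − Dn = 24091 − 7726 ≈ 16365 mm.
Ratio = 16365 / 3390.4 ≈ 4.83.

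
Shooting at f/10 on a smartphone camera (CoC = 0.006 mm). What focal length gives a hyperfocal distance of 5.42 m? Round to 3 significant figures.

18.0 mm

From H = f²/(N·c) + f, with f ≪ H: f ≈ √(H·N·c) = √(5420 × 10 × 0.006) = √325.20 ≈ 18.03 mm.
The +f correction barely moves this — solving exactly, f² + N·c·f − N·c·H = 0 ⇒ f = (−N·c + √((N·c)² + 4·N·c·H))/2 = (−0.06 + √1300.8)/2 ≈ 18.003 mm, so f ≈ 18.0 mm.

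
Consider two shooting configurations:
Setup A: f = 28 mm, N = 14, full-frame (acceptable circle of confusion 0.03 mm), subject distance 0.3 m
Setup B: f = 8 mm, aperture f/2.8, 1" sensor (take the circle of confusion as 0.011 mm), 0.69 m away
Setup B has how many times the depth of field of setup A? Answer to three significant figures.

Setup A: H = 28²/(14×0.03) + 28 ≈ 1894.7 mm; DoF = Df − Dn = 351.171 − 261.845 ≈ 89.326 mm.
Setup B: H = 8²/(2.8×0.011) + 8 ≈ 2085.9 mm; DoF = Df − Dn = 1027.11 − 519.50 ≈ 507.61 mm.
Ratio = 507.61 / 89.326 ≈ 5.68.

5.68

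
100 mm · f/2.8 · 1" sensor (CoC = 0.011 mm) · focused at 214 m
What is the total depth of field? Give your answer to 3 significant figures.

Hyperfocal distance H = f²/(N·c) + f = 100²/(2.8 × 0.011) + 100 = 10000/0.0308 + 100 ≈ 324775.3 mm ≈ 324.8 m.
Near limit Dn = s·(H − f)/(H + s − 2f) = 214000 × (324775.3 − 100) / (324775.3 + 214000 − 2 × 100) = 214000 × 324675.3 / 538575.3 ≈ 129008 mm.
Far limit Df = s·(H − f)/(H − s) = 214000 × (324775.3 − 100) / (324775.3 − 214000) = 214000 × 324675.3 / 110775.3 ≈ 627220 mm.
Depth of field = Df − Dn = 627220 − 129008 ≈ 498212 mm ≈ 498 m.

498 m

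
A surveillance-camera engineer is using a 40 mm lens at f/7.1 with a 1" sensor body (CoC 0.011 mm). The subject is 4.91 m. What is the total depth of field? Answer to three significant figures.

Hyperfocal distance H = f²/(N·c) + f = 40²/(7.1 × 0.011) + 40 = 1600/0.0781 + 40 ≈ 20526.6 mm ≈ 20.53 m.
Near limit Dn = s·(H − f)/(H + s − 2f) = 4910 × (20526.6 − 40) / (20526.6 + 4910 − 2 × 40) = 4910 × 20486.6 / 25356.6 ≈ 3967.0 mm.
Far limit Df = s·(H − f)/(H − s) = 4910 × (20526.6 − 40) / (20526.6 − 4910) = 4910 × 20486.6 / 15616.6 ≈ 6441.2 mm.
Depth of field = Df − Dn = 6441.2 − 3967.0 ≈ 2474.2 mm ≈ 2.47 m.

2.47 m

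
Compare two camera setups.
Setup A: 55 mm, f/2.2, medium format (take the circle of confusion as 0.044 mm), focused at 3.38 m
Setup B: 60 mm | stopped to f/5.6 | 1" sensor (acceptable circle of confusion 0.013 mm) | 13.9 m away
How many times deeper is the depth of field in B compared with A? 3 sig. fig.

11.6

Setup A: H = 55²/(2.2×0.044) + 55 ≈ 31305.0 mm; DoF = Df − Dn = 3782.45 − 3054.95 ≈ 727.50 mm.
Setup B: H = 60²/(5.6×0.013) + 60 ≈ 49510.5 mm; DoF = Df − Dn = 19302.2 − 10860.4 ≈ 8441.8 mm.
Ratio = 8441.8 / 727.50 ≈ 11.6.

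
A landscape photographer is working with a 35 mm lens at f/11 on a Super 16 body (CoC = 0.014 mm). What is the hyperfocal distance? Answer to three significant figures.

Hyperfocal distance H = f²/(N·c) + f = 35²/(11 × 0.014) + 35 = 1225/0.154 + 35 ≈ 7989.5 mm ≈ 7.99 m.

7.99 m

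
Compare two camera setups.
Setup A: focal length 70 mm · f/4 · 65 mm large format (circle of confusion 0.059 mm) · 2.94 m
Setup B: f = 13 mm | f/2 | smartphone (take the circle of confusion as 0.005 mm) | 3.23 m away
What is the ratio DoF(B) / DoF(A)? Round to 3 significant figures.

Setup A: H = 70²/(4×0.059) + 70 ≈ 20832.7 mm; DoF = Df − Dn = 3411.58 − 2582.96 ≈ 828.62 mm.
Setup B: H = 13²/(2×0.005) + 13 ≈ 16913.0 mm; DoF = Df − Dn = 3989.4 − 2713.5 ≈ 1275.9 mm.
Ratio = 1275.9 / 828.62 ≈ 1.54.

1.54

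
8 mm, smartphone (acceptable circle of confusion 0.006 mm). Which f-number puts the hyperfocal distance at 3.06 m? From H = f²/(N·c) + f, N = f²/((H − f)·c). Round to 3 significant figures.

Rearrange H = f²/(N·c) + f for N: N = f² / ((H − f)·c).
N = 8² / ((3060 − 8) × 0.006) = 64 / 18.31 ≈ 3.49.

f/3.49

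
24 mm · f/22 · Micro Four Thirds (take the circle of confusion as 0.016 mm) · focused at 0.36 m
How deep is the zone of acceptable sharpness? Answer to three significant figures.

Hyperfocal distance H = f²/(N·c) + f = 24²/(22 × 0.016) + 24 = 576/0.352 + 24 ≈ 1660.4 mm ≈ 1.660 m.
Near limit Dn = s·(H − f)/(H + s − 2f) = 360 × (1660.4 − 24) / (1660.4 + 360 − 2 × 24) = 360 × 1636.4 / 1972.4 ≈ 298.67 mm.
Far limit Df = s·(H − f)/(H − s) = 360 × (1660.4 − 24) / (1660.4 − 360) = 360 × 1636.4 / 1300.4 ≈ 453.02 mm.
Depth of field = Df − Dn = 453.02 − 298.67 ≈ 154.35 mm.

154 mm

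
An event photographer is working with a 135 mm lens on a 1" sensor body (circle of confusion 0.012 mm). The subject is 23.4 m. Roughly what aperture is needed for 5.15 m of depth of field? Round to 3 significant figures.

Write h = H − f = f²/(N·c). The thin-lens limits are Dn = s·h/(h + (s−f)) and Df = s·h/(h − (s−f)), so DoF = Df − Dn = 2·s·(s−f)·h / (h² − (s−f)²).
That is a quadratic in h: DoF·h² − 2·s·(s−f)·h − DoF·(s−f)² = 0 ⇒ h = (s−f)·(s + √(s² + DoF²)) / DoF = 23265 × (23400 + √(23400² + 5150²)) / 5150 = 23265 × (23400 + 23960.0) / 5150 ≈ 213948 mm.
Then N = f²/(c·h) = 135² / (0.012 × 213948) = 18225 / 2567.4 ≈ 7.10.

f/7.10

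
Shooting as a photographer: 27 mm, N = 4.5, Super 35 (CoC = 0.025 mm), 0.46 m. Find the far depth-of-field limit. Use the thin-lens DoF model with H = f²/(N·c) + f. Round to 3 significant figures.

Hyperfocal distance H = f²/(N·c) + f = 27²/(4.5 × 0.025) + 27 = 729/0.1125 + 27 ≈ 6507.0 mm ≈ 6.507 m.
Far limit Df = s·(H − f)/(H − s) = 460 × (6507.0 − 27) / (6507.0 − 460) = 460 × 6480.0 / 6047.0 ≈ 492.94 mm.

493 mm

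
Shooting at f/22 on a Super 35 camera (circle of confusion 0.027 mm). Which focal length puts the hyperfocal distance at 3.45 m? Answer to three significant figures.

From H = f²/(N·c) + f, with f ≪ H: f ≈ √(H·N·c) = √(3450 × 22 × 0.027) = √2049.3 ≈ 45.27 mm.
Exact: f² + N·c·f − N·c·H = 0 ⇒ f = (−N·c + √((N·c)² + 4·N·c·H))/2 = (−0.594 + √8197.6)/2 ≈ 44.973 mm ≈ 45.0 mm.

45.0 mm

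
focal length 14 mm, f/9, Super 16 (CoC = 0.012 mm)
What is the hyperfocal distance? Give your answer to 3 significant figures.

Hyperfocal distance H = f²/(N·c) + f = 14²/(9 × 0.012) + 14 = 196/0.108 + 14 ≈ 1828.8 mm ≈ 1.83 m.

1.83 m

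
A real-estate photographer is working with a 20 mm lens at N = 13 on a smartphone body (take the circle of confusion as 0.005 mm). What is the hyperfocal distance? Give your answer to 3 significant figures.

Hyperfocal distance H = f²/(N·c) + f = 20²/(13 × 0.005) + 20 = 400/0.065 + 20 ≈ 6173.8 mm ≈ 6.17 m.

6.17 m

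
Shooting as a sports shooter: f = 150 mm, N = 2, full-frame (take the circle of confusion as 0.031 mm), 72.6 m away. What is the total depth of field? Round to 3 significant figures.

Hyperfocal distance H = f²/(N·c) + f = 150²/(2 × 0.031) + 150 = 22500/0.062 + 150 ≈ 363053.2 mm ≈ 363.1 m.
Near limit Dn = s·(H − f)/(H + s − 2f) = 72600 × (363053.2 − 150) / (363053.2 + 72600 − 2 × 150) = 72600 × 362903.2 / 435353.2 ≈ 60518 mm.
Far limit Df = s·(H − f)/(H − s) = 72600 × (363053.2 − 150) / (363053.2 − 72600) = 72600 × 362903.2 / 290453.2 ≈ 90709 mm.
Depth of field = Df − Dn = 90709 − 60518 ≈ 30191 mm ≈ 30.2 m.

30.2 m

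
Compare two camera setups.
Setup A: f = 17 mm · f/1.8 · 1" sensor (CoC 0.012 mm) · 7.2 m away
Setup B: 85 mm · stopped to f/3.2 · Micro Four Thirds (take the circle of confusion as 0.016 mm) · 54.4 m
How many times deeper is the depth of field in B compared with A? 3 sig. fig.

Setup A: H = 17²/(1.8×0.012) + 17 ≈ 13396.6 mm; DoF = Df − Dn = 15546 − 4685 ≈ 10861 mm.
Setup B: H = 85²/(3.2×0.016) + 85 ≈ 141198.3 mm; DoF = Df − Dn = 88441 − 39281 ≈ 49160 mm.
Ratio = 49160 / 10861 ≈ 4.53.

4.53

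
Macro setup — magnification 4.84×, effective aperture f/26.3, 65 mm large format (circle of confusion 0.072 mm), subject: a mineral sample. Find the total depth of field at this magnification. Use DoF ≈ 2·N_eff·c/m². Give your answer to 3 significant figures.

At magnification m, DoF ≈ 2·N_eff·c/m² = 2 × 26.3 × 0.072 / 4.84² = 3.787 / 23.43 ≈ 0.162 mm.

0.162 mm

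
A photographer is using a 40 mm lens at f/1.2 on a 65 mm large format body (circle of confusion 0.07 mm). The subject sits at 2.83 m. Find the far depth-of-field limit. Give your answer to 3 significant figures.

3.32 m

Hyperfocal distance H = f²/(N·c) + f = 40²/(1.2 × 0.07) + 40 = 1600/0.084 + 40 ≈ 19087.6 mm ≈ 19.09 m.
Far limit Df = s·(H − f)/(H − s) = 2830 × (19087.6 − 40) / (19087.6 − 2830) = 2830 × 19047.6 / 16257.6 ≈ 3315.7 mm ≈ 3.32 m.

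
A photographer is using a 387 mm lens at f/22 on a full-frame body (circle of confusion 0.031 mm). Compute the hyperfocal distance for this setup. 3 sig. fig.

Hyperfocal distance H = f²/(N·c) + f = 387²/(22 × 0.031) + 387 = 149769/0.682 + 387 ≈ 219989.6 mm ≈ 220 m.

220 m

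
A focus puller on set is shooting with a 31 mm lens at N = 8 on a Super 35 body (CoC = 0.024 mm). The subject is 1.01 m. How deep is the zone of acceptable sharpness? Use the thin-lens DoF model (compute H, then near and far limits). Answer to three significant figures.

411 mm

Hyperfocal distance H = f²/(N·c) + f = 31²/(8 × 0.024) + 31 = 961/0.192 + 31 ≈ 5036.2 mm ≈ 5.036 m.
Near limit Dn = s·(H − f)/(H + s − 2f) = 1010 × (5036.2 − 31) / (5036.2 + 1010 − 2 × 31) = 1010 × 5005.2 / 5984.2 ≈ 844.77 mm.
Far limit Df = s·(H − f)/(H − s) = 1010 × (5036.2 − 31) / (5036.2 − 1010) = 1010 × 5005.2 / 4026.2 ≈ 1255.59 mm.
Depth of field = Df − Dn = 1255.59 − 844.77 ≈ 410.82 mm.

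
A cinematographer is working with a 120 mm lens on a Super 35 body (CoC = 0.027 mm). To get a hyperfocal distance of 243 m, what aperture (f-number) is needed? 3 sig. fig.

f/2.20

Rearrange H = f²/(N·c) + f for N: N = f² / ((H − f)·c).
N = 120² / ((243000 − 120) × 0.027) = 14400 / 6558 ≈ 2.20.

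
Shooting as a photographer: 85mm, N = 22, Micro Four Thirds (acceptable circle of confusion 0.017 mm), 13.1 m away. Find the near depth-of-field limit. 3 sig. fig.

7.83 m

Hyperfocal distance H = f²/(N·c) + f = 85²/(22 × 0.017) + 85 = 7225/0.374 + 85 ≈ 19403.2 mm ≈ 19.40 m.
Near limit Dn = s·(H − f)/(H + s − 2f) = 13100 × (19403.2 − 85) / (19403.2 + 13100 − 2 × 85) = 13100 × 19318.2 / 32333.2 ≈ 7826.9 mm ≈ 7.83 m.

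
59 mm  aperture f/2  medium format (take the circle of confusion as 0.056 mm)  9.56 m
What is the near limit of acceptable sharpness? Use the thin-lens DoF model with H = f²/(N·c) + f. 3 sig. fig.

Hyperfocal distance H = f²/(N·c) + f = 59²/(2 × 0.056) + 59 = 3481/0.112 + 59 ≈ 31139.4 mm ≈ 31.14 m.
Near limit Dn = s·(H − f)/(H + s − 2f) = 9560 × (31139.4 − 59) / (31139.4 + 9560 − 2 × 59) = 9560 × 31080.4 / 40581.4 ≈ 7321.8 mm ≈ 7.32 m.

7.32 m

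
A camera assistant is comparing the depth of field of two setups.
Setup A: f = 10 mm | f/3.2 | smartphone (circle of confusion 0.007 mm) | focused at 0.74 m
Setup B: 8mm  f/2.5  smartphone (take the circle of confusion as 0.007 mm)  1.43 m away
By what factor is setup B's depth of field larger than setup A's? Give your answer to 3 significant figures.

Setup A: H = 10²/(3.2×0.007) + 10 ≈ 4474.3 mm; DoF = Df − Dn = 884.66 − 636.00 ≈ 248.66 mm.
Setup B: H = 8²/(2.5×0.007) + 8 ≈ 3665.1 mm; DoF = Df − Dn = 2339.8 − 1029.6 ≈ 1310.2 mm.
Ratio = 1310.2 / 248.66 ≈ 5.27.

5.27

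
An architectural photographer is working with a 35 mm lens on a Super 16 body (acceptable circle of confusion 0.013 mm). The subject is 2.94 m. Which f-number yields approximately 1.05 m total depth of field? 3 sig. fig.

Write h = H − f = f²/(N·c). The thin-lens limits are Dn = s·h/(h + (s−f)) and Df = s·h/(h − (s−f)), so DoF = Df − Dn = 2·s·(s−f)·h / (h² − (s−f)²).
That is a quadratic in h: DoF·h² − 2·s·(s−f)·h − DoF·(s−f)² = 0 ⇒ h = (s−f)·(s + √(s² + DoF²)) / DoF = 2905 × (2940 + √(2940² + 1050²)) / 1050 = 2905 × (2940 + 3121.87) / 1050 ≈ 16771 mm.
Then N = f²/(c·h) = 35² / (0.013 × 16771) = 1225 / 218.03 ≈ 5.62.

f/5.62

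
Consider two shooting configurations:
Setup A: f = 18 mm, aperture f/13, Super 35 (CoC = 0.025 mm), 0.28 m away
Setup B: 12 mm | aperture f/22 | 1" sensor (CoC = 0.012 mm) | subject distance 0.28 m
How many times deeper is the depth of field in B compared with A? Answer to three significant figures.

Setup A: H = 18²/(13×0.025) + 18 ≈ 1014.9 mm; DoF = Df − Dn = 379.82 − 221.73 ≈ 158.09 mm.
Setup B: H = 12²/(22×0.012) + 12 ≈ 557.5 mm; DoF = Df − Dn = 550.46 − 187.75 ≈ 362.71 mm.
Ratio = 362.71 / 158.09 ≈ 2.29.

2.29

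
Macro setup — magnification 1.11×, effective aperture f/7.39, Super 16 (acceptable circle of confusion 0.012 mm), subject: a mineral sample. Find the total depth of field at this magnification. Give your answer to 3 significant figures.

0.144 mm

At magnification m, DoF ≈ 2·N_eff·c/m² = 2 × 7.39 × 0.012 / 1.11² = 0.1774 / 1.232 ≈ 0.144 mm.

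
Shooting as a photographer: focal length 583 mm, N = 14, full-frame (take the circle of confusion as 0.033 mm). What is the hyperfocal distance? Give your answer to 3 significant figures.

Hyperfocal distance H = f²/(N·c) + f = 583²/(14 × 0.033) + 583 = 339889/0.462 + 583 ≈ 736273.5 mm ≈ 736 m.

736 m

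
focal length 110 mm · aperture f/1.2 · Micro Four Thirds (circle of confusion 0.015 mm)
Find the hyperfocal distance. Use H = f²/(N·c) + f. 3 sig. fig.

672 m

Hyperfocal distance H = f²/(N·c) + f = 110²/(1.2 × 0.015) + 110 = 12100/0.018 + 110 ≈ 672332.2 mm ≈ 672 m.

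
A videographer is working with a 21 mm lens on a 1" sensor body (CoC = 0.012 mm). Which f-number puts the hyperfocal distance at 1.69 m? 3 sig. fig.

Rearrange H = f²/(N·c) + f for N: N = f² / ((H − f)·c).
N = 21² / ((1690 − 21) × 0.012) = 441 / 20.03 ≈ 22.

f/22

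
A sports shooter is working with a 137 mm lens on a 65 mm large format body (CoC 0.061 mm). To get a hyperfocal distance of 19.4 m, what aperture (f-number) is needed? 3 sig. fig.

Rearrange H = f²/(N·c) + f for N: N = f² / ((H − f)·c).
N = 137² / ((19400 − 137) × 0.061) = 18769 / 1175 ≈ 16.

f/16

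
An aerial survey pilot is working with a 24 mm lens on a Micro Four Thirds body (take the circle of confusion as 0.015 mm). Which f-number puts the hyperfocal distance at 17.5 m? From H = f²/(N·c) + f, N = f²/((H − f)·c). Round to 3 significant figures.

f/2.20

Rearrange H = f²/(N·c) + f for N: N = f² / ((H − f)·c).
N = 24² / ((17500 − 24) × 0.015) = 576 / 262.1 ≈ 2.20.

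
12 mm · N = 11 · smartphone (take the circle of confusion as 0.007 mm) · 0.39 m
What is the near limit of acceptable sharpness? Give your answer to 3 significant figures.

324 mm

Hyperfocal distance H = f²/(N·c) + f = 12²/(11 × 0.007) + 12 = 144/0.077 + 12 ≈ 1882.1 mm ≈ 1.882 m.
Near limit Dn = s·(H − f)/(H + s − 2f) = 390 × (1882.1 − 12) / (1882.1 + 390 − 2 × 12) = 390 × 1870.1 / 2248.1 ≈ 324.43 mm.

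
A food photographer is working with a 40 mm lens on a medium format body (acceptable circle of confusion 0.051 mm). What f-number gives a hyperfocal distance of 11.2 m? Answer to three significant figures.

f/2.81

Rearrange H = f²/(N·c) + f for N: N = f² / ((H − f)·c).
N = 40² / ((11200 − 40) × 0.051) = 1600 / 569.2 ≈ 2.81.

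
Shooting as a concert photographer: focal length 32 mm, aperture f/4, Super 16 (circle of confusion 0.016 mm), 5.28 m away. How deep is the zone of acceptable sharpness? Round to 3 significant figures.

Hyperfocal distance H = f²/(N·c) + f = 32²/(4 × 0.016) + 32 = 1024/0.064 + 32 ≈ 16032.0 mm ≈ 16.03 m.
Near limit Dn = s·(H − f)/(H + s − 2f) = 5280 × (16032.0 − 32) / (16032.0 + 5280 − 2 × 32) = 5280 × 16000.0 / 21248.0 ≈ 3975.9 mm.
Far limit Df = s·(H − f)/(H − s) = 5280 × (16032.0 − 32) / (16032.0 − 5280) = 5280 × 16000.0 / 10752.0 ≈ 7857.1 mm.
Depth of field = Df − Dn = 7857.1 − 3975.9 ≈ 3881.2 mm ≈ 3.88 m.

3.88 m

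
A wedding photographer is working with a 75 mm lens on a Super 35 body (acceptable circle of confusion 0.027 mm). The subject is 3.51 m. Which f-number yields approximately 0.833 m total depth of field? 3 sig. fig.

f/7.10

Write h = H − f = f²/(N·c). The thin-lens limits are Dn = s·h/(h + (s−f)) and Df = s·h/(h − (s−f)), so DoF = Df − Dn = 2·s·(s−f)·h / (h² − (s−f)²).
That is a quadratic in h: DoF·h² − 2·s·(s−f)·h − DoF·(s−f)² = 0 ⇒ h = (s−f)·(s + √(s² + DoF²)) / DoF = 3435 × (3510 + √(3510² + 833²)) / 833 = 3435 × (3510 + 3607.49) / 833 ≈ 29350 mm.
Then N = f²/(c·h) = 75² / (0.027 × 29350) = 5625 / 792.45 ≈ 7.10.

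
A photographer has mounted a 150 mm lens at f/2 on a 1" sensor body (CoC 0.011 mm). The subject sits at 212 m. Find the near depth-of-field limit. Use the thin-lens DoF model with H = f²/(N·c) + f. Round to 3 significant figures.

Hyperfocal distance H = f²/(N·c) + f = 150²/(2 × 0.011) + 150 = 22500/0.022 + 150 ≈ 1022877.3 mm ≈ 1023 m.
Near limit Dn = s·(H − f)/(H + s − 2f) = 212000 × (1022877.3 − 150) / (1022877.3 + 212000 − 2 × 150) = 212000 × 1022727.3 / 1234577.3 ≈ 175621 mm ≈ 176 m.

176 m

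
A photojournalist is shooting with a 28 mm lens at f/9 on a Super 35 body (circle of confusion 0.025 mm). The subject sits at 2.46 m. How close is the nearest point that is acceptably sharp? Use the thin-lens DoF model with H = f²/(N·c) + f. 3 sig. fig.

1.45 m

Hyperfocal distance H = f²/(N·c) + f = 28²/(9 × 0.025) + 28 = 784/0.225 + 28 ≈ 3512.4 mm ≈ 3.512 m.
Near limit Dn = s·(H − f)/(H + s − 2f) = 2460 × (3512.4 − 28) / (3512.4 + 2460 − 2 × 28) = 2460 × 3484.4 / 5916.4 ≈ 1448.8 mm ≈ 1.45 m.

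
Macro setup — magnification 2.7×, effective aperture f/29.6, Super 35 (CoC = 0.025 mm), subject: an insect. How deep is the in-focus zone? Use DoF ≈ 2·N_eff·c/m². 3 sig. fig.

At magnification m, DoF ≈ 2·N_eff·c/m² = 2 × 29.6 × 0.025 / 2.7² = 1.48 / 7.29 ≈ 0.203 mm.

0.203 mm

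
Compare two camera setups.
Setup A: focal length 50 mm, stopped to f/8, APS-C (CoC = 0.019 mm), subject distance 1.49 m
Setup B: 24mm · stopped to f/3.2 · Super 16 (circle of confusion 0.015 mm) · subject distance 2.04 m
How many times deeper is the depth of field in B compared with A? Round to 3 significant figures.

Setup A: H = 50²/(8×0.019) + 50 ≈ 16497.4 mm; DoF = Df − Dn = 1632.97 − 1370.05 ≈ 262.92 mm.
Setup B: H = 24²/(3.2×0.015) + 24 ≈ 12024.0 mm; DoF = Df − Dn = 2451.92 − 1746.58 ≈ 705.34 mm.
Ratio = 705.34 / 262.92 ≈ 2.68.

2.68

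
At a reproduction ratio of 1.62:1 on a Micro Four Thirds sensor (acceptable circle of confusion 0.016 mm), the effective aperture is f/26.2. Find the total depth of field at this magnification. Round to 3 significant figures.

At magnification m, DoF ≈ 2·N_eff·c/m² = 2 × 26.2 × 0.016 / 1.62² = 0.8384 / 2.624 ≈ 0.319 mm.

0.319 mm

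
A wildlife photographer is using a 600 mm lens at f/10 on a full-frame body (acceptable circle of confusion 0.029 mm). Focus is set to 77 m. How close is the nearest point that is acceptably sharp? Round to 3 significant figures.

72.5 m

Hyperfocal distance H = f²/(N·c) + f = 600²/(10 × 0.029) + 600 = 360000/0.29 + 600 ≈ 1241979.3 mm ≈ 1242 m.
Near limit Dn = s·(H − f)/(H + s − 2f) = 77000 × (1241979.3 − 600) / (1241979.3 + 77000 − 2 × 600) = 77000 × 1241379.3 / 1317779.3 ≈ 72536 mm ≈ 72.5 m.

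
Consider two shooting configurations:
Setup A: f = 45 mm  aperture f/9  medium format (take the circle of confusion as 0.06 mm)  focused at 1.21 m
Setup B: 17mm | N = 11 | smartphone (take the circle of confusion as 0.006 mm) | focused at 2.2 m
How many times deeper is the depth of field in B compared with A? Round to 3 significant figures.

3.51

Setup A: H = 45²/(9×0.06) + 45 ≈ 3795.0 mm; DoF = Df − Dn = 1755.32 − 923.19 ≈ 832.13 mm.
Setup B: H = 17²/(11×0.006) + 17 ≈ 4395.8 mm; DoF = Df − Dn = 4387.2 − 1468.1 ≈ 2919.1 mm.
Ratio = 2919.1 / 832.13 ≈ 3.51.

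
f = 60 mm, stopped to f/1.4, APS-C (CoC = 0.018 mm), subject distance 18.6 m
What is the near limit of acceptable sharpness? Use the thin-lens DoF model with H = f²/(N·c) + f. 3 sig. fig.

16.5 m

Hyperfocal distance H = f²/(N·c) + f = 60²/(1.4 × 0.018) + 60 = 3600/0.0252 + 60 ≈ 142917.1 mm ≈ 142.9 m.
Near limit Dn = s·(H − f)/(H + s − 2f) = 18600 × (142917.1 − 60) / (142917.1 + 18600 − 2 × 60) = 18600 × 142857.1 / 161397.1 ≈ 16463 mm ≈ 16.5 m.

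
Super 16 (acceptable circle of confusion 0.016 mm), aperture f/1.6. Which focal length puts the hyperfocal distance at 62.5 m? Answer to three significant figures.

From H = f²/(N·c) + f, with f ≪ H: f ≈ √(H·N·c) = √(62500 × 1.6 × 0.016) = √1600.0 ≈ 40.00 mm.
The +f correction barely moves this — solving exactly, f² + N·c·f − N·c·H = 0 ⇒ f = (−N·c + √((N·c)² + 4·N·c·H))/2 = (−0.0256 + √6400.0)/2 ≈ 39.987 mm, so f ≈ 40.0 mm.

40.0 mm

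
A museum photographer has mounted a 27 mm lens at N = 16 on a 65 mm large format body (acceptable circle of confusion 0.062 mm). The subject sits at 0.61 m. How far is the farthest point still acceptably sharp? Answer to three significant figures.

2.95 m

Hyperfocal distance H = f²/(N·c) + f = 27²/(16 × 0.062) + 27 = 729/0.992 + 27 ≈ 761.9 mm ≈ 0.762 m.
Far limit Df = s·(H − f)/(H − s) = 610 × (761.9 − 27) / (761.9 − 610) = 610 × 734.9 / 151.9 ≈ 2951.5 mm ≈ 2.95 m.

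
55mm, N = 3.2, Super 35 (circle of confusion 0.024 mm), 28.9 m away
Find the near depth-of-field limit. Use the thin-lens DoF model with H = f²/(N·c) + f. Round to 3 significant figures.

Hyperfocal distance H = f²/(N·c) + f = 55²/(3.2 × 0.024) + 55 = 3025/0.0768 + 55 ≈ 39443.0 mm ≈ 39.44 m.
Near limit Dn = s·(H − f)/(H + s − 2f) = 28900 × (39443.0 − 55) / (39443.0 + 28900 − 2 × 55) = 28900 × 39388.0 / 68233.0 ≈ 16683 mm ≈ 16.7 m.

16.7 m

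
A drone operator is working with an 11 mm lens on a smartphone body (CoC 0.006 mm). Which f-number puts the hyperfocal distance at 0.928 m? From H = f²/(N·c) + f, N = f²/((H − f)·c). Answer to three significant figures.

f/22

Rearrange H = f²/(N·c) + f for N: N = f² / ((H − f)·c).
N = 11² / ((928 − 11) × 0.006) = 121 / 5.502 ≈ 22.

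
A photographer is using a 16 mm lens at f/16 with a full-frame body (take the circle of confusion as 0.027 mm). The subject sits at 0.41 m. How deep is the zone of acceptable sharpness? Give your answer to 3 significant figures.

Hyperfocal distance H = f²/(N·c) + f = 16²/(16 × 0.027) + 16 = 256/0.432 + 16 ≈ 608.6 mm ≈ 0.609 m.
Near limit Dn = s·(H − f)/(H + s − 2f) = 410 × (608.6 − 16) / (608.6 + 410 − 2 × 16) = 410 × 592.6 / 986.6 ≈ 246.26 mm.
Far limit Df = s·(H − f)/(H − s) = 410 × (608.6 − 16) / (608.6 − 410) = 410 × 592.6 / 198.6 ≈ 1223.42 mm.
Depth of field = Df − Dn = 1223.42 − 246.26 ≈ 977.16 mm ≈ 0.977 m.

0.977 m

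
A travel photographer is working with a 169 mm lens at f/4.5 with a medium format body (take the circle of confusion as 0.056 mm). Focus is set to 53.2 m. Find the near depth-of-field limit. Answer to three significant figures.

Hyperfocal distance H = f²/(N·c) + f = 169²/(4.5 × 0.056) + 169 = 28561/0.252 + 169 ≈ 113506.3 mm ≈ 113.5 m.
Near limit Dn = s·(H − f)/(H + s − 2f) = 53200 × (113506.3 − 169) / (113506.3 + 53200 − 2 × 169) = 53200 × 113337.3 / 166368.3 ≈ 36242 mm ≈ 36.2 m.

36.2 m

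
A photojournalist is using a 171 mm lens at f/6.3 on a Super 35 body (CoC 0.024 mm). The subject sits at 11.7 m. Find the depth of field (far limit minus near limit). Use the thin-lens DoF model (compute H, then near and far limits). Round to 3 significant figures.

1.40 m

Hyperfocal distance H = f²/(N·c) + f = 171²/(6.3 × 0.024) + 171 = 29241/0.1512 + 171 ≈ 193563.9 mm ≈ 193.6 m.
Near limit Dn = s·(H − f)/(H + s − 2f) = 11700 × (193563.9 − 171) / (193563.9 + 11700 − 2 × 171) = 11700 × 193392.9 / 204921.9 ≈ 11041.8 mm.
Far limit Df = s·(H − f)/(H − s) = 11700 × (193563.9 − 171) / (193563.9 − 11700) = 11700 × 193392.9 / 181863.9 ≈ 12441.7 mm.
Depth of field = Df − Dn = 12441.7 − 11041.8 ≈ 1399.9 mm ≈ 1.40 m.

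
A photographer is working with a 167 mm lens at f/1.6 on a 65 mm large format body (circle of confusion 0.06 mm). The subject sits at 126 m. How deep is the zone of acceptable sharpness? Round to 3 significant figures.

134 m

Hyperfocal distance H = f²/(N·c) + f = 167²/(1.6 × 0.06) + 167 = 27889/0.096 + 167 ≈ 290677.4 mm ≈ 290.7 m.
Near limit Dn = s·(H − f)/(H + s − 2f) = 126000 × (290677.4 − 167) / (290677.4 + 126000 − 2 × 167) = 126000 × 290510.4 / 416343.4 ≈ 87919 mm.
Far limit Df = s·(H − f)/(H − s) = 126000 × (290677.4 − 167) / (290677.4 − 126000) = 126000 × 290510.4 / 164677.4 ≈ 222279 mm.
Depth of field = Df − Dn = 222279 − 87919 ≈ 134360 mm ≈ 134 m.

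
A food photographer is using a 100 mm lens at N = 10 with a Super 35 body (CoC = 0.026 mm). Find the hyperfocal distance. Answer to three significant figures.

Hyperfocal distance H = f²/(N·c) + f = 100²/(10 × 0.026) + 100 = 10000/0.26 + 100 ≈ 38561.5 mm ≈ 38.6 m.

38.6 m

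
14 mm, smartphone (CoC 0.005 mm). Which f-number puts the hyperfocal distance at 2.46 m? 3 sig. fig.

f/16

Rearrange H = f²/(N·c) + f for N: N = f² / ((H − f)·c).
N = 14² / ((2460 − 14) × 0.005) = 196 / 12.23 ≈ 16.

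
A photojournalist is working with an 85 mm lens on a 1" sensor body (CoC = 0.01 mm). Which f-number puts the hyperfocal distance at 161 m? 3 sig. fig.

Rearrange H = f²/(N·c) + f for N: N = f² / ((H − f)·c).
N = 85² / ((161000 − 85) × 0.01) = 7225 / 1609 ≈ 4.49.

f/4.49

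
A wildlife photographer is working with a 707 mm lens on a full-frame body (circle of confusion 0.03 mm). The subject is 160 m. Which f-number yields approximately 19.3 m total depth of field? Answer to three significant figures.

f/6.29

Write h = H − f = f²/(N·c). The thin-lens limits are Dn = s·h/(h + (s−f)) and Df = s·h/(h − (s−f)), so DoF = Df − Dn = 2·s·(s−f)·h / (h² − (s−f)²).
That is a quadratic in h: DoF·h² − 2·s·(s−f)·h − DoF·(s−f)² = 0 ⇒ h = (s−f)·(s + √(s² + DoF²)) / DoF = 159293 × (160000 + √(160000² + 19300²)) / 19300 = 159293 × (160000 + 161160) / 19300 ≈ 2650700 mm.
Then N = f²/(c·h) = 707² / (0.03 × 2650700) = 499849 / 79521 ≈ 6.29.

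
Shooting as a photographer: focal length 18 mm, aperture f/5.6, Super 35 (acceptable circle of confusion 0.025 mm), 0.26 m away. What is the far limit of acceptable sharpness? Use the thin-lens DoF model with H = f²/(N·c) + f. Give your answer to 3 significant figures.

290 mm

Hyperfocal distance H = f²/(N·c) + f = 18²/(5.6 × 0.025) + 18 = 324/0.14 + 18 ≈ 2332.3 mm ≈ 2.332 m.
Far limit Df = s·(H − f)/(H − s) = 260 × (2332.3 − 18) / (2332.3 − 260) = 260 × 2314.3 / 2072.3 ≈ 290.36 mm.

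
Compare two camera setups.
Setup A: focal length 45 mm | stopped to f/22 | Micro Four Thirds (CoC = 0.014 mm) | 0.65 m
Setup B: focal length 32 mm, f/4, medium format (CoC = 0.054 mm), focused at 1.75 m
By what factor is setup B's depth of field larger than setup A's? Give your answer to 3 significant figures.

12.1

Setup A: H = 45²/(22×0.014) + 45 ≈ 6619.7 mm; DoF = Df − Dn = 715.87 − 595.23 ≈ 120.64 mm.
Setup B: H = 32²/(4×0.054) + 32 ≈ 4772.7 mm; DoF = Df − Dn = 2744.6 − 1284.5 ≈ 1460.1 mm.
Ratio = 1460.1 / 120.64 ≈ 12.1.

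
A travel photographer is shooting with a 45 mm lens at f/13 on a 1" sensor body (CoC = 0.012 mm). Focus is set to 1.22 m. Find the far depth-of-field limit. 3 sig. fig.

Hyperfocal distance H = f²/(N·c) + f = 45²/(13 × 0.012) + 45 = 2025/0.156 + 45 ≈ 13025.8 mm ≈ 13.03 m.
Far limit Df = s·(H − f)/(H − s) = 1220 × (13025.8 − 45) / (13025.8 − 1220) = 1220 × 12980.8 / 11805.8 ≈ 1341.4 mm ≈ 1.34 m.

1.34 m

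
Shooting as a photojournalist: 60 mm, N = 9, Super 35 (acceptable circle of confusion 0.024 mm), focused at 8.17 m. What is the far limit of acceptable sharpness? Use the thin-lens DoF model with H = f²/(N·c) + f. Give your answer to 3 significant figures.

Hyperfocal distance H = f²/(N·c) + f = 60²/(9 × 0.024) + 60 = 3600/0.216 + 60 ≈ 16726.7 mm ≈ 16.73 m.
Far limit Df = s·(H − f)/(H − s) = 8170 × (16726.7 − 60) / (16726.7 − 8170) = 8170 × 16666.7 / 8556.7 ≈ 15914 mm ≈ 15.9 m.

15.9 m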